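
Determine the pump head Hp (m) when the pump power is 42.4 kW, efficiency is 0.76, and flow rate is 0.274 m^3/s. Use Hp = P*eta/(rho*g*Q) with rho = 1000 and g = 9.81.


Pump head formula: Hp = P * eta / (rho * g * Q).
Numerator: P * eta = 42.4 * 1000 * 0.76 = 32224.0 W.
Denominator: rho * g * Q = 1000 * 9.81 * 0.274 = 2687.94.
Hp = 32224.0 / 2687.94 = 11.99 m.

11.99


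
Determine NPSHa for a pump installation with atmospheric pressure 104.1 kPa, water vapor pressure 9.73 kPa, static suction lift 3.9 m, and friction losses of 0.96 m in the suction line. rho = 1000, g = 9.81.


NPSHa = p_atm/(rho*g) - z_s - hf_s - p_vap/(rho*g).
p_atm/(rho*g) = 104.1*1000 / (1000*9.81) = 10.612 m.
p_vap/(rho*g) = 9.73*1000 / (1000*9.81) = 0.992 m.
NPSHa = 10.612 - 3.9 - 0.96 - 0.992
      = 4.76 m.

4.76


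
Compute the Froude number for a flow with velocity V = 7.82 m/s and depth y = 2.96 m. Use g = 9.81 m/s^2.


The Froude number is defined as Fr = V / sqrt(g*y).
g*y = 9.81 * 2.96 = 29.0376.
sqrt(g*y) = sqrt(29.0376) = 5.3887.
Fr = 7.82 / 5.3887 = 1.4512.

1.4512


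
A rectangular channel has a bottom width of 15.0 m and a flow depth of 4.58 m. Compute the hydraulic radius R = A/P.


For a rectangular section:
Flow area A = b * y = 15.0 * 4.58 = 68.7 m^2.
Wetted perimeter P = b + 2y = 15.0 + 2*4.58 = 24.16 m.
Hydraulic radius R = A/P = 68.7 / 24.16 = 2.8435 m.

2.8435


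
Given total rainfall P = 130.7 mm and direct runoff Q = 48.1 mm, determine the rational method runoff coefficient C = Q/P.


The runoff coefficient C = runoff depth / rainfall depth.
C = 48.1 / 130.7
  = 0.368.

0.368


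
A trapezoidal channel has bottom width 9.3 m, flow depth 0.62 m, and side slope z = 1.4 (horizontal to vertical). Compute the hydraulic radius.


For a trapezoidal section with side slope z:
A = (b + z*y)*y = (9.3 + 1.4*0.62)*0.62 = 6.304 m^2.
P = b + 2*y*sqrt(1 + z^2) = 9.3 + 2*0.62*sqrt(1 + 1.4^2) = 11.433 m.
R = A/P = 6.304 / 11.433 = 0.5514 m.

0.5514


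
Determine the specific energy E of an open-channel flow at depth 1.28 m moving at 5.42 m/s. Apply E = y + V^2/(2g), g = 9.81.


Specific energy E = y + V^2/(2g).
Velocity head = V^2/(2g) = 5.42^2 / (2*9.81) = 29.3764 / 19.62 = 1.4973 m.
E = 1.28 + 1.4973 = 2.7773 m.

2.7773


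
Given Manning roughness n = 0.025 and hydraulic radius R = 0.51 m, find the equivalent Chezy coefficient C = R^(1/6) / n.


The Chezy coefficient relates to Manning's n through C = R^(1/6) / n.
R^(1/6) = 0.51^(1/6) = 0.893844.
C = 0.893844 / 0.025 = 35.75 m^(1/2)/s.

35.75


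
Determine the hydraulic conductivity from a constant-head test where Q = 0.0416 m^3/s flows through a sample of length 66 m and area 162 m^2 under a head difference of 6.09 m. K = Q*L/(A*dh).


From K = Q*L / (A*dh):
Numerator: Q*L = 0.0416 * 66 = 2.7456.
Denominator: A*dh = 162 * 6.09 = 986.58.
K = 2.7456 / 986.58 = 0.002783 m/s.

0.002783


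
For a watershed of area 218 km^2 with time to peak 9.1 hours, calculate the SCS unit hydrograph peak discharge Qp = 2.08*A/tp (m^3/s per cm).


SCS formula: Qp = 2.08 * A / tp.
Qp = 2.08 * 218 / 9.1
   = 453.44 / 9.1
   = 49.83 m^3/s per cm.

49.83


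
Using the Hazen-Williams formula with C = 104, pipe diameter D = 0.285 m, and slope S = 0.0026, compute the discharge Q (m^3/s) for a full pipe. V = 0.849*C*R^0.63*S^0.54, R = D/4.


For a full circular pipe, R = D/4 = 0.285/4 = 0.0712 m.
V = 0.849 * 104 * 0.0712^0.63 * 0.0026^0.54
  = 0.849 * 104 * 0.189345 * 0.040187
  = 0.6719 m/s.
Pipe area A = pi*D^2/4 = pi*0.285^2/4 = 0.0638 m^2.
Q = A * V = 0.0638 * 0.6719 = 0.0429 m^3/s.

0.0429


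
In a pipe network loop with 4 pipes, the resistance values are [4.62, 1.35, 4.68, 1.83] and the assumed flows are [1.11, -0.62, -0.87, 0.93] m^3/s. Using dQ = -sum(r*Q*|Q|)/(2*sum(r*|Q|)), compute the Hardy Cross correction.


Numerator terms (r*Q*|Q|): 4.62*1.11*|1.11| = 5.6923; 1.35*-0.62*|-0.62| = -0.5189; 4.68*-0.87*|-0.87| = -3.5423; 1.83*0.93*|0.93| = 1.5828.
Sum of numerator = 3.2138.
Denominator terms (r*|Q|): 4.62*|1.11| = 5.1282; 1.35*|-0.62| = 0.837; 4.68*|-0.87| = 4.0716; 1.83*|0.93| = 1.7019.
2 * sum of denominator = 2 * 11.7387 = 23.4774.
dQ = -3.2138 / 23.4774 = -0.1369 m^3/s.

-0.1369


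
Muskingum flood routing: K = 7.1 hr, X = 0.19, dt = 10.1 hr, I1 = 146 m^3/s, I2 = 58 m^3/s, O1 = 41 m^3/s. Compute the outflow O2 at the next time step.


Muskingum coefficients:
denom = 2*K*(1-X) + dt = 2*7.1*(1-0.19) + 10.1 = 21.602.
C0 = (dt - 2*K*X)/denom = (10.1 - 2*7.1*0.19)/21.602 = 0.3427.
C1 = (dt + 2*K*X)/denom = (10.1 + 2*7.1*0.19)/21.602 = 0.5924.
C2 = (2*K*(1-X) - dt)/denom = 0.0649.
O2 = C0*I2 + C1*I1 + C2*O1
   = 0.3427*58 + 0.5924*146 + 0.0649*41
   = 109.03 m^3/s.

109.03


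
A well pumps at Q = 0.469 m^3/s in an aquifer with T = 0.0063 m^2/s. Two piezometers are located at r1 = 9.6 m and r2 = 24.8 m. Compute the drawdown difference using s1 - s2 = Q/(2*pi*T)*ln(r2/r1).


Thiem equation: s1 - s2 = Q/(2*pi*T) * ln(r2/r1).
ln(r2/r1) = ln(24.8/9.6) = 0.9491.
Q/(2*pi*T) = 0.469 / (2*pi*0.0063) = 0.469 / 0.0396 = 11.8482.
s1 - s2 = 11.8482 * 0.9491 = 11.2449 m.

11.2449


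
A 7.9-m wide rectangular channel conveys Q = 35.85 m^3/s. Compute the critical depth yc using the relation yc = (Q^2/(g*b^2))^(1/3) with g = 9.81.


Using yc = (Q^2 / (g * b^2))^(1/3):
Q^2 = 35.85^2 = 1285.22.
g * b^2 = 9.81 * 7.9^2 = 9.81 * 62.41 = 612.24.
Q^2 / (g*b^2) = 1285.22 / 612.24 = 2.0992.
yc = 2.0992^(1/3) = 1.2804 m.

1.2804


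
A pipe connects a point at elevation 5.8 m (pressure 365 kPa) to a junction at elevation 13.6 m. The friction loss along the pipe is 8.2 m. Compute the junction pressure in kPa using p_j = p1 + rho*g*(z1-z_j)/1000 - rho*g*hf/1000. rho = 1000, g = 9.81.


Junction pressure: p_j = p1 + rho*g*(z1 - z_j)/1000 - rho*g*hf/1000.
Elevation term = 1000*9.81*(5.8 - 13.6)/1000 = -76.518 kPa.
Friction term = 1000*9.81*8.2/1000 = 80.442 kPa.
p_j = 365 + -76.518 - 80.442 = 208.04 kPa.

208.04


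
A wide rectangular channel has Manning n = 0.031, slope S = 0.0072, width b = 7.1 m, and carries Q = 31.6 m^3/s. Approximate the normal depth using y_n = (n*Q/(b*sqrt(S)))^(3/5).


We use the wide-channel approximation y_n = (n*Q/(b*sqrt(S)))^(3/5).
sqrt(S) = sqrt(0.0072) = 0.084853.
Numerator: n*Q = 0.031 * 31.6 = 0.9796.
Denominator: b*sqrt(S) = 7.1 * 0.084853 = 0.602456.
arg = 1.626.
y_n = 1.626^(3/5) = 1.3387 m.

1.3387


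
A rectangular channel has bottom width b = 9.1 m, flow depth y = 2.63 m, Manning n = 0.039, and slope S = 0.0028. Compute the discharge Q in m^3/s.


For a rectangular channel, the cross-sectional area A = b * y = 9.1 * 2.63 = 23.93 m^2.
The wetted perimeter P = b + 2y = 9.1 + 2*2.63 = 14.36 m.
Hydraulic radius R = A/P = 23.93/14.36 = 1.6666 m.
Velocity V = (1/n)*R^(2/3)*S^(1/2) = (1/0.039)*1.6666^(2/3)*0.0028^(1/2) = 1.9073 m/s.
Discharge Q = A * V = 23.93 * 1.9073 = 45.646 m^3/s.

45.646


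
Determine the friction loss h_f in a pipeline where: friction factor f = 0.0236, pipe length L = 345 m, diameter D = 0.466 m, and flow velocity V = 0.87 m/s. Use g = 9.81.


Darcy-Weisbach equation: h_f = f * (L/D) * V^2/(2g).
f * L/D = 0.0236 * 345/0.466 = 17.4721.
V^2/(2g) = 0.87^2 / (2*9.81) = 0.7569 / 19.62 = 0.0386 m.
h_f = 17.4721 * 0.0386 = 0.674 m.

0.674


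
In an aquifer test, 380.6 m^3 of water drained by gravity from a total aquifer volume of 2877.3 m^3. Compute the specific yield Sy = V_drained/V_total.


Specific yield Sy = Volume drained / Total volume.
Sy = 380.6 / 2877.3
   = 0.1323.

0.1323


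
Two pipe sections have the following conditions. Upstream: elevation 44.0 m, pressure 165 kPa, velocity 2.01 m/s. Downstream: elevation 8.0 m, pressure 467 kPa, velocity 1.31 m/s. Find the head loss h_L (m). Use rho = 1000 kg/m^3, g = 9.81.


Total head at each section: H = z + p/(rho*g) + V^2/(2g).
H1 = 44.0 + 165*1000/(1000*9.81) + 2.01^2/(2*9.81)
   = 44.0 + 16.82 + 0.2059
   = 61.025 m.
H2 = 8.0 + 467*1000/(1000*9.81) + 1.31^2/(2*9.81)
   = 8.0 + 47.604 + 0.0875
   = 55.692 m.
h_L = H1 - H2 = 61.025 - 55.692 = 5.334 m.

5.334


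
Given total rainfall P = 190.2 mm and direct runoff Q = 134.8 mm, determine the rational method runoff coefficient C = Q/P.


The runoff coefficient C = runoff depth / rainfall depth.
C = 134.8 / 190.2
  = 0.7087.

0.7087


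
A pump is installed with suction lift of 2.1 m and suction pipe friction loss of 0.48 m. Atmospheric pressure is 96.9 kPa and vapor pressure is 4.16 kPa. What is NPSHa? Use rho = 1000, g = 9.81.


NPSHa = p_atm/(rho*g) - z_s - hf_s - p_vap/(rho*g).
p_atm/(rho*g) = 96.9*1000 / (1000*9.81) = 9.878 m.
p_vap/(rho*g) = 4.16*1000 / (1000*9.81) = 0.424 m.
NPSHa = 9.878 - 2.1 - 0.48 - 0.424
      = 6.87 m.

6.87


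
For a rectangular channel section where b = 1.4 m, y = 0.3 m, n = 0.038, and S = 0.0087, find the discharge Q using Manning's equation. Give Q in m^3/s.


For a rectangular channel, the cross-sectional area A = b * y = 1.4 * 0.3 = 0.42 m^2.
The wetted perimeter P = b + 2y = 1.4 + 2*0.3 = 2.0 m.
Hydraulic radius R = A/P = 0.42/2.0 = 0.21 m.
Velocity V = (1/n)*R^(2/3)*S^(1/2) = (1/0.038)*0.21^(2/3)*0.0087^(1/2) = 0.8672 m/s.
Discharge Q = A * V = 0.42 * 0.8672 = 0.364 m^3/s.

0.364


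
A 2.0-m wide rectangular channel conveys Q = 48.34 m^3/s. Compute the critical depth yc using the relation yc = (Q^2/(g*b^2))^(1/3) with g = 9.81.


Using yc = (Q^2 / (g * b^2))^(1/3):
Q^2 = 48.34^2 = 2336.76.
g * b^2 = 9.81 * 2.0^2 = 9.81 * 4.0 = 39.24.
Q^2 / (g*b^2) = 2336.76 / 39.24 = 59.5505.
yc = 59.5505^(1/3) = 3.9051 m.

3.9051


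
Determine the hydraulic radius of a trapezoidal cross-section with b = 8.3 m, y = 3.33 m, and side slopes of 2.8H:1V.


For a trapezoidal section with side slope z:
A = (b + z*y)*y = (8.3 + 2.8*3.33)*3.33 = 58.688 m^2.
P = b + 2*y*sqrt(1 + z^2) = 8.3 + 2*3.33*sqrt(1 + 2.8^2) = 28.102 m.
R = A/P = 58.688 / 28.102 = 2.0884 m.

2.0884


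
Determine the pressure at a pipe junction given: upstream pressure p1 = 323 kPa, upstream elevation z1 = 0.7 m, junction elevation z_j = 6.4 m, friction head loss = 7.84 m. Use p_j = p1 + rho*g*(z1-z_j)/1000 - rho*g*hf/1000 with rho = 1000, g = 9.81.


Junction pressure: p_j = p1 + rho*g*(z1 - z_j)/1000 - rho*g*hf/1000.
Elevation term = 1000*9.81*(0.7 - 6.4)/1000 = -55.917 kPa.
Friction term = 1000*9.81*7.84/1000 = 76.91 kPa.
p_j = 323 + -55.917 - 76.91 = 190.17 kPa.

190.17


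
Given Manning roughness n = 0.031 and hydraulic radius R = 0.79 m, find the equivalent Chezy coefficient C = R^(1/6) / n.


The Chezy coefficient relates to Manning's n through C = R^(1/6) / n.
R^(1/6) = 0.79^(1/6) = 0.961475.
C = 0.961475 / 0.031 = 31.02 m^(1/2)/s.

31.02


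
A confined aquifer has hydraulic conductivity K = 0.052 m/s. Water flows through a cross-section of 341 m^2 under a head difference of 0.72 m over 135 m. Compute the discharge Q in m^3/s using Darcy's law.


Darcy's law: Q = K * A * i, where i = dh/L.
Hydraulic gradient i = 0.72 / 135 = 0.005333.
Q = 0.052 * 341 * 0.005333
  = 0.0946 m^3/s.

0.0946


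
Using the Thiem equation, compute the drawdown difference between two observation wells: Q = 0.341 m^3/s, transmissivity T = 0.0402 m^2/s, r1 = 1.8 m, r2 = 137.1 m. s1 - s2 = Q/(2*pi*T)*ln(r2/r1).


Thiem equation: s1 - s2 = Q/(2*pi*T) * ln(r2/r1).
ln(r2/r1) = ln(137.1/1.8) = 4.3329.
Q/(2*pi*T) = 0.341 / (2*pi*0.0402) = 0.341 / 0.2526 = 1.35.
s1 - s2 = 1.35 * 4.3329 = 5.8496 m.

5.8496


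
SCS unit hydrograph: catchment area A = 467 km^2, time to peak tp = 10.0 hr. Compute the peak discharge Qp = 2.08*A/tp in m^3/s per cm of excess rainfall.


SCS formula: Qp = 2.08 * A / tp.
Qp = 2.08 * 467 / 10.0
   = 971.36 / 10.0
   = 97.14 m^3/s per cm.

97.14


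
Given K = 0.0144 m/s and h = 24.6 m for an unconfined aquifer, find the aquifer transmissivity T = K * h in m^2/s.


Transmissivity is defined as T = K * h.
T = 0.0144 * 24.6
  = 0.3542 m^2/s.

0.3542


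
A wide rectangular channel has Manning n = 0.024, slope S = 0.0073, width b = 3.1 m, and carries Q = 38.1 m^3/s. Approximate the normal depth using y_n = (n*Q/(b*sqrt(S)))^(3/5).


We use the wide-channel approximation y_n = (n*Q/(b*sqrt(S)))^(3/5).
sqrt(S) = sqrt(0.0073) = 0.08544.
Numerator: n*Q = 0.024 * 38.1 = 0.9144.
Denominator: b*sqrt(S) = 3.1 * 0.08544 = 0.264864.
arg = 3.4523.
y_n = 3.4523^(3/5) = 2.1031 m.

2.1031


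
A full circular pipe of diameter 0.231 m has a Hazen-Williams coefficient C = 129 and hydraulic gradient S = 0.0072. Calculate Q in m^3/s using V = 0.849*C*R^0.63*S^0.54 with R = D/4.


For a full circular pipe, R = D/4 = 0.231/4 = 0.0578 m.
V = 0.849 * 129 * 0.0578^0.63 * 0.0072^0.54
  = 0.849 * 129 * 0.165874 * 0.069656
  = 1.2654 m/s.
Pipe area A = pi*D^2/4 = pi*0.231^2/4 = 0.0419 m^2.
Q = A * V = 0.0419 * 1.2654 = 0.053 m^3/s.

0.053


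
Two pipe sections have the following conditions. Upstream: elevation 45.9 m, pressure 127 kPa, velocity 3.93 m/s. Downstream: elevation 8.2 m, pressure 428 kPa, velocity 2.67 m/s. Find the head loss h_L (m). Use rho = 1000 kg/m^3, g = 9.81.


Total head at each section: H = z + p/(rho*g) + V^2/(2g).
H1 = 45.9 + 127*1000/(1000*9.81) + 3.93^2/(2*9.81)
   = 45.9 + 12.946 + 0.7872
   = 59.633 m.
H2 = 8.2 + 428*1000/(1000*9.81) + 2.67^2/(2*9.81)
   = 8.2 + 43.629 + 0.3633
   = 52.192 m.
h_L = H1 - H2 = 59.633 - 52.192 = 7.441 m.

7.441


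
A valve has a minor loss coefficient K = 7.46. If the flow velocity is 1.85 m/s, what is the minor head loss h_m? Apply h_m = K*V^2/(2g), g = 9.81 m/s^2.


Minor loss formula: h_m = K * V^2/(2g).
V^2 = 1.85^2 = 3.4225.
V^2/(2g) = 3.4225 / 19.62 = 0.1744 m.
h_m = 7.46 * 0.1744 = 1.3013 m.

1.3013


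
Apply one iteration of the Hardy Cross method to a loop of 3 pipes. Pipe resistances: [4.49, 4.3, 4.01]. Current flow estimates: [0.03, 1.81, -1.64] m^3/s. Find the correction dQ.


Numerator terms (r*Q*|Q|): 4.49*0.03*|0.03| = 0.004; 4.3*1.81*|1.81| = 14.0872; 4.01*-1.64*|-1.64| = -10.7853.
Sum of numerator = 3.306.
Denominator terms (r*|Q|): 4.49*|0.03| = 0.1347; 4.3*|1.81| = 7.783; 4.01*|-1.64| = 6.5764.
2 * sum of denominator = 2 * 14.4941 = 28.9882.
dQ = -3.306 / 28.9882 = -0.114 m^3/s.

-0.114


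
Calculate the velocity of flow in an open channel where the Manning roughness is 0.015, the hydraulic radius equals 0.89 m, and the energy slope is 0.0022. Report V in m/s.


Manning's equation gives V = (1/n) * R^(2/3) * S^(1/2).
First, compute R^(2/3) = 0.89^(2/3) = 0.9253.
Next, S^(1/2) = 0.0022^(1/2) = 0.046904.
Then 1/n = 1/0.015 = 66.67.
V = 66.67 * 0.9253 * 0.046904 = 2.8932 m/s.

2.8932


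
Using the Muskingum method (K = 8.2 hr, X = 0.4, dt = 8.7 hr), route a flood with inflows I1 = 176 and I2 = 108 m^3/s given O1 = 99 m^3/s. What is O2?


Muskingum coefficients:
denom = 2*K*(1-X) + dt = 2*8.2*(1-0.4) + 8.7 = 18.54.
C0 = (dt - 2*K*X)/denom = (8.7 - 2*8.2*0.4)/18.54 = 0.1154.
C1 = (dt + 2*K*X)/denom = (8.7 + 2*8.2*0.4)/18.54 = 0.8231.
C2 = (2*K*(1-X) - dt)/denom = 0.0615.
O2 = C0*I2 + C1*I1 + C2*O1
   = 0.1154*108 + 0.8231*176 + 0.0615*99
   = 163.42 m^3/s.

163.42


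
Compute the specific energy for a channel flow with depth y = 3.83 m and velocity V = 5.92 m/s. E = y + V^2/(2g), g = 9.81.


Specific energy E = y + V^2/(2g).
Velocity head = V^2/(2g) = 5.92^2 / (2*9.81) = 35.0464 / 19.62 = 1.7863 m.
E = 3.83 + 1.7863 = 5.6163 m.

5.6163


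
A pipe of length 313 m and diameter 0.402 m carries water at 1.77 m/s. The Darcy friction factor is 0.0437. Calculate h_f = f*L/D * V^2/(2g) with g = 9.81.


Darcy-Weisbach equation: h_f = f * (L/D) * V^2/(2g).
f * L/D = 0.0437 * 313/0.402 = 34.0251.
V^2/(2g) = 1.77^2 / (2*9.81) = 3.1329 / 19.62 = 0.1597 m.
h_f = 34.0251 * 0.1597 = 5.433 m.

5.433


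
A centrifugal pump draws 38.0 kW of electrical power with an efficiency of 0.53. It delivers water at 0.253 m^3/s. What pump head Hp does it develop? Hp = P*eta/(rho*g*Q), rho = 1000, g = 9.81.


Pump head formula: Hp = P * eta / (rho * g * Q).
Numerator: P * eta = 38.0 * 1000 * 0.53 = 20140.0 W.
Denominator: rho * g * Q = 1000 * 9.81 * 0.253 = 2481.93.
Hp = 20140.0 / 2481.93 = 8.11 m.

8.11


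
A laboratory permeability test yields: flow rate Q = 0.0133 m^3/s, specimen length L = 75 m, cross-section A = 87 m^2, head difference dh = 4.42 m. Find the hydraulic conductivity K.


From K = Q*L / (A*dh):
Numerator: Q*L = 0.0133 * 75 = 0.9975.
Denominator: A*dh = 87 * 4.42 = 384.54.
K = 0.9975 / 384.54 = 0.002594 m/s.

0.002594


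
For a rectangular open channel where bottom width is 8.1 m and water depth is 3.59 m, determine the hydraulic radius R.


For a rectangular section:
Flow area A = b * y = 8.1 * 3.59 = 29.08 m^2.
Wetted perimeter P = b + 2y = 8.1 + 2*3.59 = 15.28 m.
Hydraulic radius R = A/P = 29.08 / 15.28 = 1.9031 m.

1.9031


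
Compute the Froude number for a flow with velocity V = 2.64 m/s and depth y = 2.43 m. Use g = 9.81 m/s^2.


The Froude number is defined as Fr = V / sqrt(g*y).
g*y = 9.81 * 2.43 = 23.8383.
sqrt(g*y) = sqrt(23.8383) = 4.8824.
Fr = 2.64 / 4.8824 = 0.5407.

0.5407


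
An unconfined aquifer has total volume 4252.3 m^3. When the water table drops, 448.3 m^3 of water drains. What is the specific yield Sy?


Specific yield Sy = Volume drained / Total volume.
Sy = 448.3 / 4252.3
   = 0.1054.

0.1054


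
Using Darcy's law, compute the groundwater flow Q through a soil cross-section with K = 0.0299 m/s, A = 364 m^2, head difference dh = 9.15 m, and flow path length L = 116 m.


Darcy's law: Q = K * A * i, where i = dh/L.
Hydraulic gradient i = 9.15 / 116 = 0.078879.
Q = 0.0299 * 364 * 0.078879
  = 0.8585 m^3/s.

0.8585


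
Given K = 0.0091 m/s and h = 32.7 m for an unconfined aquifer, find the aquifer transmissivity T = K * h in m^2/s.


Transmissivity is defined as T = K * h.
T = 0.0091 * 32.7
  = 0.2976 m^2/s.

0.2976


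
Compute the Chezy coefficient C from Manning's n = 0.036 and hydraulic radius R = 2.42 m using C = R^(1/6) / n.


The Chezy coefficient relates to Manning's n through C = R^(1/6) / n.
R^(1/6) = 2.42^(1/6) = 1.158695.
C = 1.158695 / 0.036 = 32.19 m^(1/2)/s.

32.19


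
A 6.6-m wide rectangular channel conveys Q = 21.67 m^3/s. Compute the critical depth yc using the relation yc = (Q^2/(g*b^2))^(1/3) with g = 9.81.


Using yc = (Q^2 / (g * b^2))^(1/3):
Q^2 = 21.67^2 = 469.59.
g * b^2 = 9.81 * 6.6^2 = 9.81 * 43.56 = 427.32.
Q^2 / (g*b^2) = 469.59 / 427.32 = 1.0989.
yc = 1.0989^(1/3) = 1.0319 m.

1.0319


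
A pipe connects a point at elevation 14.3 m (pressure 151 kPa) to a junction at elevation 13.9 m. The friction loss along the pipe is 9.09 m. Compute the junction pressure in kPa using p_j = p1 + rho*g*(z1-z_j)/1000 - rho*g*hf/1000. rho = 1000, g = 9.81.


Junction pressure: p_j = p1 + rho*g*(z1 - z_j)/1000 - rho*g*hf/1000.
Elevation term = 1000*9.81*(14.3 - 13.9)/1000 = 3.924 kPa.
Friction term = 1000*9.81*9.09/1000 = 89.173 kPa.
p_j = 151 + 3.924 - 89.173 = 65.75 kPa.

65.75


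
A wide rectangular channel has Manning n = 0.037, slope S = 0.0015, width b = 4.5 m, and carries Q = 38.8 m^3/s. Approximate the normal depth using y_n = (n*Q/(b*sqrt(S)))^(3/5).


We use the wide-channel approximation y_n = (n*Q/(b*sqrt(S)))^(3/5).
sqrt(S) = sqrt(0.0015) = 0.03873.
Numerator: n*Q = 0.037 * 38.8 = 1.4356.
Denominator: b*sqrt(S) = 4.5 * 0.03873 = 0.174285.
arg = 8.2371.
y_n = 8.2371^(3/5) = 3.5438 m.

3.5438


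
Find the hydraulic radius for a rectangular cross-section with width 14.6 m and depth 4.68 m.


For a rectangular section:
Flow area A = b * y = 14.6 * 4.68 = 68.33 m^2.
Wetted perimeter P = b + 2y = 14.6 + 2*4.68 = 23.96 m.
Hydraulic radius R = A/P = 68.33 / 23.96 = 2.8518 m.

2.8518


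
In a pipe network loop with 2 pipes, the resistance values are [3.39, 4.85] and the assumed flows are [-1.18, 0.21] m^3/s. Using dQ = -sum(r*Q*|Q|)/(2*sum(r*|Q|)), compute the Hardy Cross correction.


Numerator terms (r*Q*|Q|): 3.39*-1.18*|-1.18| = -4.7202; 4.85*0.21*|0.21| = 0.2139.
Sum of numerator = -4.5064.
Denominator terms (r*|Q|): 3.39*|-1.18| = 4.0002; 4.85*|0.21| = 1.0185.
2 * sum of denominator = 2 * 5.0187 = 10.0374.
dQ = --4.5064 / 10.0374 = 0.449 m^3/s.

0.449


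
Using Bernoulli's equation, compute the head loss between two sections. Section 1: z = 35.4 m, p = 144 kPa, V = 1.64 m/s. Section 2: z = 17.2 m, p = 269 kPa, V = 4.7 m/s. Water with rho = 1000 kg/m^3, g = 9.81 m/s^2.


Total head at each section: H = z + p/(rho*g) + V^2/(2g).
H1 = 35.4 + 144*1000/(1000*9.81) + 1.64^2/(2*9.81)
   = 35.4 + 14.679 + 0.1371
   = 50.216 m.
H2 = 17.2 + 269*1000/(1000*9.81) + 4.7^2/(2*9.81)
   = 17.2 + 27.421 + 1.1259
   = 45.747 m.
h_L = H1 - H2 = 50.216 - 45.747 = 4.469 m.

4.469


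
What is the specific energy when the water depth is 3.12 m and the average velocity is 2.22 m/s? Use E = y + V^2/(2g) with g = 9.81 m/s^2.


Specific energy E = y + V^2/(2g).
Velocity head = V^2/(2g) = 2.22^2 / (2*9.81) = 4.9284 / 19.62 = 0.2512 m.
E = 3.12 + 0.2512 = 3.3712 m.

3.3712


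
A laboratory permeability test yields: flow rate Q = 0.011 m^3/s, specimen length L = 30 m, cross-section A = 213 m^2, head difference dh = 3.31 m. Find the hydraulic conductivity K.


From K = Q*L / (A*dh):
Numerator: Q*L = 0.011 * 30 = 0.33.
Denominator: A*dh = 213 * 3.31 = 705.03.
K = 0.33 / 705.03 = 0.000468 m/s.

0.000468


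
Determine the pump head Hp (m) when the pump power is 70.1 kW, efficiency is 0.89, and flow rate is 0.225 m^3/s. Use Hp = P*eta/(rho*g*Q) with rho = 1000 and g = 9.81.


Pump head formula: Hp = P * eta / (rho * g * Q).
Numerator: P * eta = 70.1 * 1000 * 0.89 = 62389.0 W.
Denominator: rho * g * Q = 1000 * 9.81 * 0.225 = 2207.25.
Hp = 62389.0 / 2207.25 = 28.27 m.

28.27


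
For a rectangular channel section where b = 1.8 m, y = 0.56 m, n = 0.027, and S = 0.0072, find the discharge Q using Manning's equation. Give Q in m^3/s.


For a rectangular channel, the cross-sectional area A = b * y = 1.8 * 0.56 = 1.01 m^2.
The wetted perimeter P = b + 2y = 1.8 + 2*0.56 = 2.92 m.
Hydraulic radius R = A/P = 1.01/2.92 = 0.3452 m.
Velocity V = (1/n)*R^(2/3)*S^(1/2) = (1/0.027)*0.3452^(2/3)*0.0072^(1/2) = 1.5465 m/s.
Discharge Q = A * V = 1.01 * 1.5465 = 1.559 m^3/s.

1.559


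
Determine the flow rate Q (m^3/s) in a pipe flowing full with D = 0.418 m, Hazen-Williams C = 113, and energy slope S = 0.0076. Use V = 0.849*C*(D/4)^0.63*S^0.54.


For a full circular pipe, R = D/4 = 0.418/4 = 0.1045 m.
V = 0.849 * 113 * 0.1045^0.63 * 0.0076^0.54
  = 0.849 * 113 * 0.241015 * 0.07172
  = 1.6583 m/s.
Pipe area A = pi*D^2/4 = pi*0.418^2/4 = 0.1372 m^2.
Q = A * V = 0.1372 * 1.6583 = 0.2276 m^3/s.

0.2276


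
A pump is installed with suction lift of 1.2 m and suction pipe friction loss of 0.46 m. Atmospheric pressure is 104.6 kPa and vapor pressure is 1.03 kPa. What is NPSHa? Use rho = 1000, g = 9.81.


NPSHa = p_atm/(rho*g) - z_s - hf_s - p_vap/(rho*g).
p_atm/(rho*g) = 104.6*1000 / (1000*9.81) = 10.663 m.
p_vap/(rho*g) = 1.03*1000 / (1000*9.81) = 0.105 m.
NPSHa = 10.663 - 1.2 - 0.46 - 0.105
      = 8.9 m.

8.9


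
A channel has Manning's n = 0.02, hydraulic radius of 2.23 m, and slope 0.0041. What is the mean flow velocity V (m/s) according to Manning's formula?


Manning's equation gives V = (1/n) * R^(2/3) * S^(1/2).
First, compute R^(2/3) = 2.23^(2/3) = 1.7069.
Next, S^(1/2) = 0.0041^(1/2) = 0.064031.
Then 1/n = 1/0.02 = 50.0.
V = 50.0 * 1.7069 * 0.064031 = 5.4647 m/s.

5.4647


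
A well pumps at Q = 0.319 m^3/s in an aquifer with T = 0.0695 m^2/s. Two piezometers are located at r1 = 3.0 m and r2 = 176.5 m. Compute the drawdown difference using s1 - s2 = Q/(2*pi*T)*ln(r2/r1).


Thiem equation: s1 - s2 = Q/(2*pi*T) * ln(r2/r1).
ln(r2/r1) = ln(176.5/3.0) = 4.0747.
Q/(2*pi*T) = 0.319 / (2*pi*0.0695) = 0.319 / 0.4367 = 0.7305.
s1 - s2 = 0.7305 * 4.0747 = 2.9766 m.

2.9766


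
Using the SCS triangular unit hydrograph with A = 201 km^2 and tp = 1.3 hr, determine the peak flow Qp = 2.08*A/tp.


SCS formula: Qp = 2.08 * A / tp.
Qp = 2.08 * 201 / 1.3
   = 418.08 / 1.3
   = 321.6 m^3/s per cm.

321.6


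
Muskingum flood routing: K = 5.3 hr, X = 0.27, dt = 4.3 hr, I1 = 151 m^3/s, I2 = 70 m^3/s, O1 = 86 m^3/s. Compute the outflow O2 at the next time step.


Muskingum coefficients:
denom = 2*K*(1-X) + dt = 2*5.3*(1-0.27) + 4.3 = 12.038.
C0 = (dt - 2*K*X)/denom = (4.3 - 2*5.3*0.27)/12.038 = 0.1195.
C1 = (dt + 2*K*X)/denom = (4.3 + 2*5.3*0.27)/12.038 = 0.5949.
C2 = (2*K*(1-X) - dt)/denom = 0.2856.
O2 = C0*I2 + C1*I1 + C2*O1
   = 0.1195*70 + 0.5949*151 + 0.2856*86
   = 122.76 m^3/s.

122.76


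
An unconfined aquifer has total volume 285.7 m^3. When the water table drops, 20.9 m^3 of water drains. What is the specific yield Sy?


Specific yield Sy = Volume drained / Total volume.
Sy = 20.9 / 285.7
   = 0.0732.

0.0732


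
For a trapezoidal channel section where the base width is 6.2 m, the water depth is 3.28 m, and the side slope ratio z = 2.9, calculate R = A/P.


For a trapezoidal section with side slope z:
A = (b + z*y)*y = (6.2 + 2.9*3.28)*3.28 = 51.535 m^2.
P = b + 2*y*sqrt(1 + z^2) = 6.2 + 2*3.28*sqrt(1 + 2.9^2) = 26.323 m.
R = A/P = 51.535 / 26.323 = 1.9578 m.

1.9578


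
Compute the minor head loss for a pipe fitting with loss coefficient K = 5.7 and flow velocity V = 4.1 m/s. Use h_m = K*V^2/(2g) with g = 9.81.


Minor loss formula: h_m = K * V^2/(2g).
V^2 = 4.1^2 = 16.81.
V^2/(2g) = 16.81 / 19.62 = 0.8568 m.
h_m = 5.7 * 0.8568 = 4.8836 m.

4.8836


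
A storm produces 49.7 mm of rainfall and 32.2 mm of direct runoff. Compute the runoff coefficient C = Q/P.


The runoff coefficient C = runoff depth / rainfall depth.
C = 32.2 / 49.7
  = 0.6479.

0.6479


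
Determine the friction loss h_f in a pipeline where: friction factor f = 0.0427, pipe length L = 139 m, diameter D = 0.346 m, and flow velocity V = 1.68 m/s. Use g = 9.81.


Darcy-Weisbach equation: h_f = f * (L/D) * V^2/(2g).
f * L/D = 0.0427 * 139/0.346 = 17.154.
V^2/(2g) = 1.68^2 / (2*9.81) = 2.8224 / 19.62 = 0.1439 m.
h_f = 17.154 * 0.1439 = 2.468 m.

2.468


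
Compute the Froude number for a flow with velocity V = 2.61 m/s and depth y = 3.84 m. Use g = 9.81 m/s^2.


The Froude number is defined as Fr = V / sqrt(g*y).
g*y = 9.81 * 3.84 = 37.6704.
sqrt(g*y) = sqrt(37.6704) = 6.1376.
Fr = 2.61 / 6.1376 = 0.4252.

0.4252


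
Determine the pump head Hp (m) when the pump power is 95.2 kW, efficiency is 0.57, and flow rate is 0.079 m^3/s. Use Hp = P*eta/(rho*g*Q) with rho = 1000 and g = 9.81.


Pump head formula: Hp = P * eta / (rho * g * Q).
Numerator: P * eta = 95.2 * 1000 * 0.57 = 54264.0 W.
Denominator: rho * g * Q = 1000 * 9.81 * 0.079 = 774.99.
Hp = 54264.0 / 774.99 = 70.02 m.

70.02


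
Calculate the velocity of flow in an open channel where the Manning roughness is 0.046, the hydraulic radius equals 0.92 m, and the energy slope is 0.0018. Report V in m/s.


Manning's equation gives V = (1/n) * R^(2/3) * S^(1/2).
First, compute R^(2/3) = 0.92^(2/3) = 0.9459.
Next, S^(1/2) = 0.0018^(1/2) = 0.042426.
Then 1/n = 1/0.046 = 21.74.
V = 21.74 * 0.9459 * 0.042426 = 0.8724 m/s.

0.8724


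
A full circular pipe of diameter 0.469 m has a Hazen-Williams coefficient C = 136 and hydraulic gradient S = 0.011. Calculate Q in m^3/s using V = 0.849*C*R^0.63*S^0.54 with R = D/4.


For a full circular pipe, R = D/4 = 0.469/4 = 0.1172 m.
V = 0.849 * 136 * 0.1172^0.63 * 0.011^0.54
  = 0.849 * 136 * 0.259144 * 0.087569
  = 2.6202 m/s.
Pipe area A = pi*D^2/4 = pi*0.469^2/4 = 0.1728 m^2.
Q = A * V = 0.1728 * 2.6202 = 0.4527 m^3/s.

0.4527


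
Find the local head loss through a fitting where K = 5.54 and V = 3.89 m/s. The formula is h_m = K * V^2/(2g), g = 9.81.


Minor loss formula: h_m = K * V^2/(2g).
V^2 = 3.89^2 = 15.1321.
V^2/(2g) = 15.1321 / 19.62 = 0.7713 m.
h_m = 5.54 * 0.7713 = 4.2728 m.

4.2728


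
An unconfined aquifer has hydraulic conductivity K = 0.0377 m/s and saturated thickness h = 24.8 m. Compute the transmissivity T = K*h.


Transmissivity is defined as T = K * h.
T = 0.0377 * 24.8
  = 0.935 m^2/s.

0.935


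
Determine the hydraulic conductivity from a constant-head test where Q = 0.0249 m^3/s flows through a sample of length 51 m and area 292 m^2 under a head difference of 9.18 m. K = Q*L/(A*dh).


From K = Q*L / (A*dh):
Numerator: Q*L = 0.0249 * 51 = 1.2699.
Denominator: A*dh = 292 * 9.18 = 2680.56.
K = 1.2699 / 2680.56 = 0.000474 m/s.

0.000474


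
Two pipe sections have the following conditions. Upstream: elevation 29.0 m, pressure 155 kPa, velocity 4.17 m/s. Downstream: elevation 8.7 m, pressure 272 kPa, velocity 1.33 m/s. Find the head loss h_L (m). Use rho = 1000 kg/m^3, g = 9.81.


Total head at each section: H = z + p/(rho*g) + V^2/(2g).
H1 = 29.0 + 155*1000/(1000*9.81) + 4.17^2/(2*9.81)
   = 29.0 + 15.8 + 0.8863
   = 45.686 m.
H2 = 8.7 + 272*1000/(1000*9.81) + 1.33^2/(2*9.81)
   = 8.7 + 27.727 + 0.0902
   = 36.517 m.
h_L = H1 - H2 = 45.686 - 36.517 = 9.17 m.

9.17


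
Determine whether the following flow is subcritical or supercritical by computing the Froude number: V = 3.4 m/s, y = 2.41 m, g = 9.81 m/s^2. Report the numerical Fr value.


The Froude number is defined as Fr = V / sqrt(g*y).
g*y = 9.81 * 2.41 = 23.6421.
sqrt(g*y) = sqrt(23.6421) = 4.8623.
Fr = 3.4 / 4.8623 = 0.6993.
Since Fr < 1, the flow is subcritical.

0.6993


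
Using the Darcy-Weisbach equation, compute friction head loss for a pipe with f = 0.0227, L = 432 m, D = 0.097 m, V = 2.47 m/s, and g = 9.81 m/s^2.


Darcy-Weisbach equation: h_f = f * (L/D) * V^2/(2g).
f * L/D = 0.0227 * 432/0.097 = 101.0969.
V^2/(2g) = 2.47^2 / (2*9.81) = 6.1009 / 19.62 = 0.311 m.
h_f = 101.0969 * 0.311 = 31.436 m.

31.436


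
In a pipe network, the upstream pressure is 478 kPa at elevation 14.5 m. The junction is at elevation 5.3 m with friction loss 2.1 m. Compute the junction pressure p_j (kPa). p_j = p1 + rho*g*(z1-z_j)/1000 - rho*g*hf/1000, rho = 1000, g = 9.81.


Junction pressure: p_j = p1 + rho*g*(z1 - z_j)/1000 - rho*g*hf/1000.
Elevation term = 1000*9.81*(14.5 - 5.3)/1000 = 90.252 kPa.
Friction term = 1000*9.81*2.1/1000 = 20.601 kPa.
p_j = 478 + 90.252 - 20.601 = 547.65 kPa.

547.65


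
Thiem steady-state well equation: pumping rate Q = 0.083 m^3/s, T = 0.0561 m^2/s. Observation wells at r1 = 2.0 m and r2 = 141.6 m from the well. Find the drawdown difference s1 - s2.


Thiem equation: s1 - s2 = Q/(2*pi*T) * ln(r2/r1).
ln(r2/r1) = ln(141.6/2.0) = 4.2599.
Q/(2*pi*T) = 0.083 / (2*pi*0.0561) = 0.083 / 0.3525 = 0.2355.
s1 - s2 = 0.2355 * 4.2599 = 1.0031 m.

1.0031


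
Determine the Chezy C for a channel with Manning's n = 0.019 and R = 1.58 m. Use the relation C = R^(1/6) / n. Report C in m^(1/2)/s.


The Chezy coefficient relates to Manning's n through C = R^(1/6) / n.
R^(1/6) = 1.58^(1/6) = 1.079219.
C = 1.079219 / 0.019 = 56.8 m^(1/2)/s.

56.8


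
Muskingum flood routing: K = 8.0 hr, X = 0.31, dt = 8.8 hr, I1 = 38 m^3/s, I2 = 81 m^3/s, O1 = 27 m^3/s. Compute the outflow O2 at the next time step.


Muskingum coefficients:
denom = 2*K*(1-X) + dt = 2*8.0*(1-0.31) + 8.8 = 19.84.
C0 = (dt - 2*K*X)/denom = (8.8 - 2*8.0*0.31)/19.84 = 0.1935.
C1 = (dt + 2*K*X)/denom = (8.8 + 2*8.0*0.31)/19.84 = 0.6935.
C2 = (2*K*(1-X) - dt)/denom = 0.1129.
O2 = C0*I2 + C1*I1 + C2*O1
   = 0.1935*81 + 0.6935*38 + 0.1129*27
   = 45.08 m^3/s.

45.08


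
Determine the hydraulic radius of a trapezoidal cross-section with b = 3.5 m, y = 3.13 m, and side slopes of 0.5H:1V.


For a trapezoidal section with side slope z:
A = (b + z*y)*y = (3.5 + 0.5*3.13)*3.13 = 15.853 m^2.
P = b + 2*y*sqrt(1 + z^2) = 3.5 + 2*3.13*sqrt(1 + 0.5^2) = 10.499 m.
R = A/P = 15.853 / 10.499 = 1.51 m.

1.51


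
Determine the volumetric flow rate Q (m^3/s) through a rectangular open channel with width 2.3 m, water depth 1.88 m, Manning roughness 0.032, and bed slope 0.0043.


For a rectangular channel, the cross-sectional area A = b * y = 2.3 * 1.88 = 4.32 m^2.
The wetted perimeter P = b + 2y = 2.3 + 2*1.88 = 6.06 m.
Hydraulic radius R = A/P = 4.32/6.06 = 0.7135 m.
Velocity V = (1/n)*R^(2/3)*S^(1/2) = (1/0.032)*0.7135^(2/3)*0.0043^(1/2) = 1.6363 m/s.
Discharge Q = A * V = 4.32 * 1.6363 = 7.075 m^3/s.

7.075


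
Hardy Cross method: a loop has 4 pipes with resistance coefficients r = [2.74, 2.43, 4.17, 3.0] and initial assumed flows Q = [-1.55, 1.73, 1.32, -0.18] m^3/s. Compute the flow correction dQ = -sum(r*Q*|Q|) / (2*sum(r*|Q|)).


Numerator terms (r*Q*|Q|): 2.74*-1.55*|-1.55| = -6.5829; 2.43*1.73*|1.73| = 7.2727; 4.17*1.32*|1.32| = 7.2658; 3.0*-0.18*|-0.18| = -0.0972.
Sum of numerator = 7.8585.
Denominator terms (r*|Q|): 2.74*|-1.55| = 4.247; 2.43*|1.73| = 4.2039; 4.17*|1.32| = 5.5044; 3.0*|-0.18| = 0.54.
2 * sum of denominator = 2 * 14.4953 = 28.9906.
dQ = -7.8585 / 28.9906 = -0.2711 m^3/s.

-0.2711


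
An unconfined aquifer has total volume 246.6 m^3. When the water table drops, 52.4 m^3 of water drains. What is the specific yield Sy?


Specific yield Sy = Volume drained / Total volume.
Sy = 52.4 / 246.6
   = 0.2125.

0.2125


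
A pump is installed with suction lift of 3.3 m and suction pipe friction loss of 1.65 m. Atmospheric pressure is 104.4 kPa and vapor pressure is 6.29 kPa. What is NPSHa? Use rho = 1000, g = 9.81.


NPSHa = p_atm/(rho*g) - z_s - hf_s - p_vap/(rho*g).
p_atm/(rho*g) = 104.4*1000 / (1000*9.81) = 10.642 m.
p_vap/(rho*g) = 6.29*1000 / (1000*9.81) = 0.641 m.
NPSHa = 10.642 - 3.3 - 1.65 - 0.641
      = 5.05 m.

5.05


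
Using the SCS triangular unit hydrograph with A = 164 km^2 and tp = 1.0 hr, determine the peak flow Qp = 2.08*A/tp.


SCS formula: Qp = 2.08 * A / tp.
Qp = 2.08 * 164 / 1.0
   = 341.12 / 1.0
   = 341.12 m^3/s per cm.

341.12


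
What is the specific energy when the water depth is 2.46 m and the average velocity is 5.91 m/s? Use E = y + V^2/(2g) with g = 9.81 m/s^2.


Specific energy E = y + V^2/(2g).
Velocity head = V^2/(2g) = 5.91^2 / (2*9.81) = 34.9281 / 19.62 = 1.7802 m.
E = 2.46 + 1.7802 = 4.2402 m.

4.2402


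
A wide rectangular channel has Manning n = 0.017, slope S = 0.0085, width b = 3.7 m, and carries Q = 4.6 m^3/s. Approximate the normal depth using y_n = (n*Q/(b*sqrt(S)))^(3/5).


We use the wide-channel approximation y_n = (n*Q/(b*sqrt(S)))^(3/5).
sqrt(S) = sqrt(0.0085) = 0.092195.
Numerator: n*Q = 0.017 * 4.6 = 0.0782.
Denominator: b*sqrt(S) = 3.7 * 0.092195 = 0.341122.
arg = 0.2292.
y_n = 0.2292^(3/5) = 0.4132 m.

0.4132


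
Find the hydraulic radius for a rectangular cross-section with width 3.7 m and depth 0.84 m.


For a rectangular section:
Flow area A = b * y = 3.7 * 0.84 = 3.11 m^2.
Wetted perimeter P = b + 2y = 3.7 + 2*0.84 = 5.38 m.
Hydraulic radius R = A/P = 3.11 / 5.38 = 0.5777 m.

0.5777


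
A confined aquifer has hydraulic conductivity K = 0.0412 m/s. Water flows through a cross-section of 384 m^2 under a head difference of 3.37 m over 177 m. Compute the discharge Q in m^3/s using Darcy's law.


Darcy's law: Q = K * A * i, where i = dh/L.
Hydraulic gradient i = 3.37 / 177 = 0.01904.
Q = 0.0412 * 384 * 0.01904
  = 0.3012 m^3/s.

0.3012


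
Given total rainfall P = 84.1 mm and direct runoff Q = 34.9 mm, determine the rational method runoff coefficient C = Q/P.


The runoff coefficient C = runoff depth / rainfall depth.
C = 34.9 / 84.1
  = 0.415.

0.415


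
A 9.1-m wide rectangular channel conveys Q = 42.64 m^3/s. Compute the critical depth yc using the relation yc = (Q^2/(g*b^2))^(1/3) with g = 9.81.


Using yc = (Q^2 / (g * b^2))^(1/3):
Q^2 = 42.64^2 = 1818.17.
g * b^2 = 9.81 * 9.1^2 = 9.81 * 82.81 = 812.37.
Q^2 / (g*b^2) = 1818.17 / 812.37 = 2.2381.
yc = 2.2381^(1/3) = 1.3081 m.

1.3081


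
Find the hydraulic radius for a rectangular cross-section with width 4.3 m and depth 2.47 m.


For a rectangular section:
Flow area A = b * y = 4.3 * 2.47 = 10.62 m^2.
Wetted perimeter P = b + 2y = 4.3 + 2*2.47 = 9.24 m.
Hydraulic radius R = A/P = 10.62 / 9.24 = 1.1495 m.

1.1495


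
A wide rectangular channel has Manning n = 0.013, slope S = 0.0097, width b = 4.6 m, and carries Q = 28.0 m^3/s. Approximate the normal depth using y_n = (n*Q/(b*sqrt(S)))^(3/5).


We use the wide-channel approximation y_n = (n*Q/(b*sqrt(S)))^(3/5).
sqrt(S) = sqrt(0.0097) = 0.098489.
Numerator: n*Q = 0.013 * 28.0 = 0.364.
Denominator: b*sqrt(S) = 4.6 * 0.098489 = 0.453049.
arg = 0.8034.
y_n = 0.8034^(3/5) = 0.8769 m.

0.8769


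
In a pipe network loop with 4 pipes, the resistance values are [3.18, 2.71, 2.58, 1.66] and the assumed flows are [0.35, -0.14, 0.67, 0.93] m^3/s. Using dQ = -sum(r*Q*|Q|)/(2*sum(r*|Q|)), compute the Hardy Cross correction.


Numerator terms (r*Q*|Q|): 3.18*0.35*|0.35| = 0.3895; 2.71*-0.14*|-0.14| = -0.0531; 2.58*0.67*|0.67| = 1.1582; 1.66*0.93*|0.93| = 1.4357.
Sum of numerator = 2.9303.
Denominator terms (r*|Q|): 3.18*|0.35| = 1.113; 2.71*|-0.14| = 0.3794; 2.58*|0.67| = 1.7286; 1.66*|0.93| = 1.5438.
2 * sum of denominator = 2 * 4.7648 = 9.5296.
dQ = -2.9303 / 9.5296 = -0.3075 m^3/s.

-0.3075


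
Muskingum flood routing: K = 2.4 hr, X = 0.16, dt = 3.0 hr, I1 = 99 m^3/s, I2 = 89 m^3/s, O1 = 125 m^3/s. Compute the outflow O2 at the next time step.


Muskingum coefficients:
denom = 2*K*(1-X) + dt = 2*2.4*(1-0.16) + 3.0 = 7.032.
C0 = (dt - 2*K*X)/denom = (3.0 - 2*2.4*0.16)/7.032 = 0.3174.
C1 = (dt + 2*K*X)/denom = (3.0 + 2*2.4*0.16)/7.032 = 0.5358.
C2 = (2*K*(1-X) - dt)/denom = 0.1468.
O2 = C0*I2 + C1*I1 + C2*O1
   = 0.3174*89 + 0.5358*99 + 0.1468*125
   = 99.64 m^3/s.

99.64


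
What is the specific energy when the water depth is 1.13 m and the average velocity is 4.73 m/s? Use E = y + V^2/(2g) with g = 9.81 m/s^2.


Specific energy E = y + V^2/(2g).
Velocity head = V^2/(2g) = 4.73^2 / (2*9.81) = 22.3729 / 19.62 = 1.1403 m.
E = 1.13 + 1.1403 = 2.2703 m.

2.2703


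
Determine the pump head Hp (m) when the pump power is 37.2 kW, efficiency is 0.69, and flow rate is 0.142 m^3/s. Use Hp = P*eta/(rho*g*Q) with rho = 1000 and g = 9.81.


Pump head formula: Hp = P * eta / (rho * g * Q).
Numerator: P * eta = 37.2 * 1000 * 0.69 = 25668.0 W.
Denominator: rho * g * Q = 1000 * 9.81 * 0.142 = 1393.02.
Hp = 25668.0 / 1393.02 = 18.43 m.

18.43


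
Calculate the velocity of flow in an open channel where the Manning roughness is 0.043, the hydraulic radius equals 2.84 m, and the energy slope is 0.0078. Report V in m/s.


Manning's equation gives V = (1/n) * R^(2/3) * S^(1/2).
First, compute R^(2/3) = 2.84^(2/3) = 2.0055.
Next, S^(1/2) = 0.0078^(1/2) = 0.088318.
Then 1/n = 1/0.043 = 23.26.
V = 23.26 * 2.0055 * 0.088318 = 4.119 m/s.

4.119


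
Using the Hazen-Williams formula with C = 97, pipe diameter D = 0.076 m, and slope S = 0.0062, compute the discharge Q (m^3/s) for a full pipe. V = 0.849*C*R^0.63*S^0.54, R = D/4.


For a full circular pipe, R = D/4 = 0.076/4 = 0.019 m.
V = 0.849 * 97 * 0.019^0.63 * 0.0062^0.54
  = 0.849 * 97 * 0.082341 * 0.064253
  = 0.4357 m/s.
Pipe area A = pi*D^2/4 = pi*0.076^2/4 = 0.0045 m^2.
Q = A * V = 0.0045 * 0.4357 = 0.002 m^3/s.

0.002


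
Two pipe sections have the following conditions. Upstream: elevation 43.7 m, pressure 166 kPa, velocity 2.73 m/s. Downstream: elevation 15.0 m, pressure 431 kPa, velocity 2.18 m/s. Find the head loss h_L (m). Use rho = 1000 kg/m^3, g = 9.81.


Total head at each section: H = z + p/(rho*g) + V^2/(2g).
H1 = 43.7 + 166*1000/(1000*9.81) + 2.73^2/(2*9.81)
   = 43.7 + 16.922 + 0.3799
   = 61.001 m.
H2 = 15.0 + 431*1000/(1000*9.81) + 2.18^2/(2*9.81)
   = 15.0 + 43.935 + 0.2422
   = 59.177 m.
h_L = H1 - H2 = 61.001 - 59.177 = 1.824 m.

1.824


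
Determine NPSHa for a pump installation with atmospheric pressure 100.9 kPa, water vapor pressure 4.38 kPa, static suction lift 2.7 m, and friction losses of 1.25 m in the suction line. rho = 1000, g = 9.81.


NPSHa = p_atm/(rho*g) - z_s - hf_s - p_vap/(rho*g).
p_atm/(rho*g) = 100.9*1000 / (1000*9.81) = 10.285 m.
p_vap/(rho*g) = 4.38*1000 / (1000*9.81) = 0.446 m.
NPSHa = 10.285 - 2.7 - 1.25 - 0.446
      = 5.89 m.

5.89
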